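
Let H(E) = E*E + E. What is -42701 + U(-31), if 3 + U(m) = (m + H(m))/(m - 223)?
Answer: -10847715/254 ≈ -42708.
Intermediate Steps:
H(E) = E + E**2 (H(E) = E**2 + E = E + E**2)
U(m) = -3 + (m + m*(1 + m))/(-223 + m) (U(m) = -3 + (m + m*(1 + m))/(m - 223) = -3 + (m + m*(1 + m))/(-223 + m))
-42701 + U(-31) = -42701 + (669 + (-31)**2 - 1*(-31))/(-223 - 31) = -42701 + (669 + 961 + 31)/(-254) = -42701 - 1/254*1661 = -42701 - 1661/254 = -10847715/254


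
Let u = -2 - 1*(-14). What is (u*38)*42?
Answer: 19152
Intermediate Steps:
u = 12 (u = -2 + 14 = 12)
(u*38)*42 = (12*38)*42 = 456*42 = 19152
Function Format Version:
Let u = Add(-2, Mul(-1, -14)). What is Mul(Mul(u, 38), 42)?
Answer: 19152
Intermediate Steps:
u = 12 (u = Add(-2, 14) = 12)
Mul(Mul(u, 38), 42) = Mul(Mul(12, 38), 42) = Mul(456, 42) = 19152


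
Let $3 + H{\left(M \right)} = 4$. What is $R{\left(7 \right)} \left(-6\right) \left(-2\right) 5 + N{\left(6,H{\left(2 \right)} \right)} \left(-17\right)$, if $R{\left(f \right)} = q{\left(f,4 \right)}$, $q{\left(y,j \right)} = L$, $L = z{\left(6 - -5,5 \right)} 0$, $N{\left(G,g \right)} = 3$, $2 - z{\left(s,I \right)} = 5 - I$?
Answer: $-51$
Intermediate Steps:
$H{\left(M \right)} = 1$ ($H{\left(M \right)} = -3 + 4 = 1$)
$z{\left(s,I \right)} = -3 + I$ ($z{\left(s,I \right)} = 2 - \left(5 - I\right) = 2 + \left(-5 + I\right) = -3 + I$)
$L = 0$ ($L = \left(-3 + 5\right) 0 = 2 \cdot 0 = 0$)
$q{\left(y,j \right)} = 0$
$R{\left(f \right)} = 0$
$R{\left(7 \right)} \left(-6\right) \left(-2\right) 5 + N{\left(6,H{\left(2 \right)} \right)} \left(-17\right) = 0 \left(-6\right) \left(-2\right) 5 + 3 \left(-17\right) = 0 \cdot 12 \cdot 5 - 51 = 0 \cdot 60 - 51 = 0 - 51 = -51$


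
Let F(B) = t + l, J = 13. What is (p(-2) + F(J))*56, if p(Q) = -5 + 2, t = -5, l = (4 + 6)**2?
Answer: 5152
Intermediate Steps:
l = 100 (l = 10**2 = 100)
F(B) = 95 (F(B) = -5 + 100 = 95)
p(Q) = -3
(p(-2) + F(J))*56 = (-3 + 95)*56 = 92*56 = 5152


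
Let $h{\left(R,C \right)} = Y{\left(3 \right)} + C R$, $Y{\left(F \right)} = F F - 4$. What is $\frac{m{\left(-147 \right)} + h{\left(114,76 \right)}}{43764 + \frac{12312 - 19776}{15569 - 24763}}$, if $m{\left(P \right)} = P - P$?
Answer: $\frac{39851393}{201186840} \approx 0.19808$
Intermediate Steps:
$Y{\left(F \right)} = -4 + F^{2}$ ($Y{\left(F \right)} = F^{2} - 4 = -4 + F^{2}$)
$h{\left(R,C \right)} = 5 + C R$ ($h{\left(R,C \right)} = \left(-4 + 3^{2}\right) + C R = \left(-4 + 9\right) + C R = 5 + C R$)
$m{\left(P \right)} = 0$
$\frac{m{\left(-147 \right)} + h{\left(114,76 \right)}}{43764 + \frac{12312 - 19776}{15569 - 24763}} = \frac{0 + \left(5 + 76 \cdot 114\right)}{43764 + \frac{12312 - 19776}{15569 - 24763}} = \frac{0 + \left(5 + 8664\right)}{43764 - \frac{7464}{-9194}} = \frac{0 + 8669}{43764 - - \frac{3732}{4597}} = \frac{8669}{43764 + \frac{3732}{4597}} = \frac{8669}{\frac{201186840}{4597}} = 8669 \cdot \frac{4597}{201186840} = \frac{39851393}{201186840}$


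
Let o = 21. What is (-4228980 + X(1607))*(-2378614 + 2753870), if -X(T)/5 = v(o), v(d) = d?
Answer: -1586989520760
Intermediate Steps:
X(T) = -105 (X(T) = -5*21 = -105)
(-4228980 + X(1607))*(-2378614 + 2753870) = (-4228980 - 105)*(-2378614 + 2753870) = -4229085*375256 = -1586989520760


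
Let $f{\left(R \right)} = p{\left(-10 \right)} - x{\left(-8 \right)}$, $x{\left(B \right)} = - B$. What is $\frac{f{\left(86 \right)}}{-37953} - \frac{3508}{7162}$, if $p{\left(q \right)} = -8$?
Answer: $- \frac{66512266}{135909693} \approx -0.48939$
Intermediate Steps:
$f{\left(R \right)} = -16$ ($f{\left(R \right)} = -8 - \left(-1\right) \left(-8\right) = -8 - 8 = -16$)
$\frac{f{\left(86 \right)}}{-37953} - \frac{3508}{7162} = - \frac{16}{-37953} - \frac{3508}{7162} = \left(-16\right) \left(- \frac{1}{37953}\right) - \frac{1754}{3581} = \frac{16}{37953} - \frac{1754}{3581} = - \frac{66512266}{135909693}$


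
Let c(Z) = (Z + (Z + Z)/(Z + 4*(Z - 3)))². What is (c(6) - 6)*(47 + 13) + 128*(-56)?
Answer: -14584/3 ≈ -4861.3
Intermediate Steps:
c(Z) = (Z + 2*Z/(-12 + 5*Z))² (c(Z) = (Z + (2*Z)/(Z + 4*(-3 + Z)))² = (Z + (2*Z)/(Z + (-12 + 4*Z)))² = (Z + (2*Z)/(-12 + 5*Z))² = (Z + 2*Z/(-12 + 5*Z))²)
(c(6) - 6)*(47 + 13) + 128*(-56) = (25*6²*(-2 + 6)²/(-12 + 5*6)² - 6)*(47 + 13) + 128*(-56) = (25*36*4²/(-12 + 30)² - 6)*60 - 7168 = (25*36*16/18² - 6)*60 - 7168 = (25*36*(1/324)*16 - 6)*60 - 7168 = (400/9 - 6)*60 - 7168 = (346/9)*60 - 7168 = 6920/3 - 7168 = -14584/3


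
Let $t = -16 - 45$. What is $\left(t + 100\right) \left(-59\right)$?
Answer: $-2301$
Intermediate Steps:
$t = -61$
$\left(t + 100\right) \left(-59\right) = \left(-61 + 100\right) \left(-59\right) = 39 \left(-59\right) = -2301$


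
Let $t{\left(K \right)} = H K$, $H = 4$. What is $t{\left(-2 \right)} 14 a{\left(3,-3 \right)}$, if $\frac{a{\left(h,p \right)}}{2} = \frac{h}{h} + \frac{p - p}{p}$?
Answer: $-224$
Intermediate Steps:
$a{\left(h,p \right)} = 2$ ($a{\left(h,p \right)} = 2 \left(\frac{h}{h} + \frac{p - p}{p}\right) = 2 \left(1 + \frac{0}{p}\right) = 2 \left(1 + 0\right) = 2 \cdot 1 = 2$)
$t{\left(K \right)} = 4 K$
$t{\left(-2 \right)} 14 a{\left(3,-3 \right)} = 4 \left(-2\right) 14 \cdot 2 = \left(-8\right) 14 \cdot 2 = \left(-112\right) 2 = -224$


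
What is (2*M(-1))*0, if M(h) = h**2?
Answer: 0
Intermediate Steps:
(2*M(-1))*0 = (2*(-1)**2)*0 = (2*1)*0 = 2*0 = 0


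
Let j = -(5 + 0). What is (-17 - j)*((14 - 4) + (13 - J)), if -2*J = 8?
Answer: -324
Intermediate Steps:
J = -4 (J = -½*8 = -4)
j = -5 (j = -1*5 = -5)
(-17 - j)*((14 - 4) + (13 - J)) = (-17 - 1*(-5))*((14 - 4) + (13 - 1*(-4))) = (-17 + 5)*(10 + (13 + 4)) = -12*(10 + 17) = -12*27 = -324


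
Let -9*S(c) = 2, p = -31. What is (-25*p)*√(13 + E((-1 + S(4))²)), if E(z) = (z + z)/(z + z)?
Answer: 775*√14 ≈ 2899.8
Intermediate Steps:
S(c) = -2/9 (S(c) = -⅑*2 = -2/9)
E(z) = 1 (E(z) = (2*z)/((2*z)) = (2*z)*(1/(2*z)) = 1)
(-25*p)*√(13 + E((-1 + S(4))²)) = (-25*(-31))*√(13 + 1) = 775*√14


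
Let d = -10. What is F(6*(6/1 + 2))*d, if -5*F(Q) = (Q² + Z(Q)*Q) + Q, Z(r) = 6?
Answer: 5280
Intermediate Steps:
F(Q) = -7*Q/5 - Q²/5 (F(Q) = -((Q² + 6*Q) + Q)/5 = -(Q² + 7*Q)/5 = -7*Q/5 - Q²/5)
F(6*(6/1 + 2))*d = -6*(6/1 + 2)*(7 + 6*(6/1 + 2))/5*(-10) = -6*(6*1 + 2)*(7 + 6*(6*1 + 2))/5*(-10) = -6*(6 + 2)*(7 + 6*(6 + 2))/5*(-10) = -6*8*(7 + 6*8)/5*(-10) = -⅕*48*(7 + 48)*(-10) = -⅕*48*55*(-10) = -528*(-10) = 5280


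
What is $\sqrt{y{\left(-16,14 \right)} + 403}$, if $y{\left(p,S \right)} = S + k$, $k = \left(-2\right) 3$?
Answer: $\sqrt{411} \approx 20.273$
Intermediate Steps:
$k = -6$
$y{\left(p,S \right)} = -6 + S$ ($y{\left(p,S \right)} = S - 6 = -6 + S$)
$\sqrt{y{\left(-16,14 \right)} + 403} = \sqrt{\left(-6 + 14\right) + 403} = \sqrt{8 + 403} = \sqrt{411}$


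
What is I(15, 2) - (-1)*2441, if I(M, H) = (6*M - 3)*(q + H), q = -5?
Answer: 2180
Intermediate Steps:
I(M, H) = (-5 + H)*(-3 + 6*M) (I(M, H) = (6*M - 3)*(-5 + H) = (-3 + 6*M)*(-5 + H) = (-5 + H)*(-3 + 6*M))
I(15, 2) - (-1)*2441 = (15 - 30*15 - 3*2 + 6*2*15) - (-1)*2441 = (15 - 450 - 6 + 180) - 1*(-2441) = -261 + 2441 = 2180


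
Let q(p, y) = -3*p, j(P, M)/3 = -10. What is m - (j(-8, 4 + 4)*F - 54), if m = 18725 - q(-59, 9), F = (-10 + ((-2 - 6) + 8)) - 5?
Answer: 18152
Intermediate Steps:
j(P, M) = -30 (j(P, M) = 3*(-10) = -30)
F = -15 (F = (-10 + (-8 + 8)) - 5 = (-10 + 0) - 5 = -10 - 5 = -15)
m = 18548 (m = 18725 - (-3)*(-59) = 18725 - 1*177 = 18725 - 177 = 18548)
m - (j(-8, 4 + 4)*F - 54) = 18548 - (-30*(-15) - 54) = 18548 - (450 - 54) = 18548 - 1*396 = 18548 - 396 = 18152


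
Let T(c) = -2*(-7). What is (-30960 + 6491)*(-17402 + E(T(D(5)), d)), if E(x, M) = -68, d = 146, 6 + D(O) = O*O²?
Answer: 427473430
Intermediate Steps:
D(O) = -6 + O³ (D(O) = -6 + O*O² = -6 + O³)
T(c) = 14
(-30960 + 6491)*(-17402 + E(T(D(5)), d)) = (-30960 + 6491)*(-17402 - 68) = -24469*(-17470) = 427473430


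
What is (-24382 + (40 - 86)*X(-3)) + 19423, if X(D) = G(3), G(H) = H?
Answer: -5097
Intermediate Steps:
X(D) = 3
(-24382 + (40 - 86)*X(-3)) + 19423 = (-24382 + (40 - 86)*3) + 19423 = (-24382 - 46*3) + 19423 = (-24382 - 138) + 19423 = -24520 + 19423 = -5097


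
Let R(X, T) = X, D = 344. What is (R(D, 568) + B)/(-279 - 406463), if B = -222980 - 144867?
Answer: 367503/406742 ≈ 0.90353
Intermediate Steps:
B = -367847
(R(D, 568) + B)/(-279 - 406463) = (344 - 367847)/(-279 - 406463) = -367503/(-406742) = -367503*(-1/406742) = 367503/406742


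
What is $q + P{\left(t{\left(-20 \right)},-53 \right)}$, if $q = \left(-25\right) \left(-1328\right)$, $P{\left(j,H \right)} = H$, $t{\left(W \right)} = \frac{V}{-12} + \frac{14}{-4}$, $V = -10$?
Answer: $33147$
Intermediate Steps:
$t{\left(W \right)} = - \frac{8}{3}$ ($t{\left(W \right)} = - \frac{10}{-12} + \frac{14}{-4} = \left(-10\right) \left(- \frac{1}{12}\right) + 14 \left(- \frac{1}{4}\right) = \frac{5}{6} - \frac{7}{2} = - \frac{8}{3}$)
$q = 33200$
$q + P{\left(t{\left(-20 \right)},-53 \right)} = 33200 - 53 = 33147$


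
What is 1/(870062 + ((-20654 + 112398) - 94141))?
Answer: 1/867665 ≈ 1.1525e-6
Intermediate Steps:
1/(870062 + ((-20654 + 112398) - 94141)) = 1/(870062 + (91744 - 94141)) = 1/(870062 - 2397) = 1/867665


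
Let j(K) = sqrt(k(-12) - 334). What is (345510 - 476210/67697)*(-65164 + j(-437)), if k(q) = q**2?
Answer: -217736329605520/9671 + 3341359180*I*sqrt(190)/9671 ≈ -2.2514e+10 + 4.7624e+6*I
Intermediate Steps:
j(K) = I*sqrt(190) (j(K) = sqrt((-12)**2 - 334) = sqrt(144 - 334) = sqrt(-190) = I*sqrt(190))
(345510 - 476210/67697)*(-65164 + j(-437)) = (345510 - 476210/67697)*(-65164 + I*sqrt(190)) = (345510 - 476210*1/67697)*(-65164 + I*sqrt(190)) = (345510 - 68030/9671)*(-65164 + I*sqrt(190)) = 3341359180*(-65164 + I*sqrt(190))/9671 = -217736329605520/9671 + 3341359180*I*sqrt(190)/9671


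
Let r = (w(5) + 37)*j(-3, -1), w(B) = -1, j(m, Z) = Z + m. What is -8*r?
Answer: 1152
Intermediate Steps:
r = -144 (r = (-1 + 37)*(-1 - 3) = 36*(-4) = -144)
-8*r = -8*(-144) = 1152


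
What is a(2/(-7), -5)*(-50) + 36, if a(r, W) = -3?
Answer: 186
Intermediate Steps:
a(2/(-7), -5)*(-50) + 36 = -3*(-50) + 36 = 150 + 36 = 186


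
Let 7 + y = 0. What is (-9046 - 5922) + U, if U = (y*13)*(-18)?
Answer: -13330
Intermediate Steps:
y = -7 (y = -7 + 0 = -7)
U = 1638 (U = -7*13*(-18) = -91*(-18) = 1638)
(-9046 - 5922) + U = (-9046 - 5922) + 1638 = -14968 + 1638 = -13330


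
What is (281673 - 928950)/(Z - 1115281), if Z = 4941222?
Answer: -647277/3825941 ≈ -0.16918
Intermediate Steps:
(281673 - 928950)/(Z - 1115281) = (281673 - 928950)/(4941222 - 1115281) = -647277/3825941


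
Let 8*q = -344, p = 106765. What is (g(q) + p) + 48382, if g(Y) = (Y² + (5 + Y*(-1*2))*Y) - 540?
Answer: 152543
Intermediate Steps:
q = -43 (q = (⅛)*(-344) = -43)
g(Y) = -540 + Y² + Y*(5 - 2*Y) (g(Y) = (Y² + (5 + Y*(-2))*Y) - 540 = (Y² + (5 - 2*Y)*Y) - 540 = (Y² + Y*(5 - 2*Y)) - 540 = -540 + Y² + Y*(5 - 2*Y))
(g(q) + p) + 48382 = ((-540 - 1*(-43)² + 5*(-43)) + 106765) + 48382 = ((-540 - 1*1849 - 215) + 106765) + 48382 = ((-540 - 1849 - 215) + 106765) + 48382 = (-2604 + 106765) + 48382 = 104161 + 48382 = 152543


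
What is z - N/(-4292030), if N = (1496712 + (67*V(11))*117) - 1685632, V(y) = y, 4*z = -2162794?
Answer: -1160347142823/2146015 ≈ -5.4070e+5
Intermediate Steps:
z = -1081397/2 (z = (1/4)*(-2162794) = -1081397/2 ≈ -5.4070e+5)
N = -102691 (N = (1496712 + (67*11)*117) - 1685632 = (1496712 + 737*117) - 1685632 = (1496712 + 86229) - 1685632 = 1582941 - 1685632 = -102691)
z - N/(-4292030) = -1081397/2 - (-102691)/(-4292030) = -1081397/2 - (-102691)*(-1)/4292030 = -1081397/2 - 1*102691/4292030 = -1081397/2 - 102691/4292030 = -1160347142823/2146015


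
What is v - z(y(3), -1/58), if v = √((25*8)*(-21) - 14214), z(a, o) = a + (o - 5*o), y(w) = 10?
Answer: -292/29 + 3*I*√2046 ≈ -10.069 + 135.7*I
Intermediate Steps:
z(a, o) = a - 4*o
v = 3*I*√2046 (v = √(200*(-21) - 14214) = √(-4200 - 14214) = √(-18414) = 3*I*√2046 ≈ 135.7*I)
v - z(y(3), -1/58) = 3*I*√2046 - (10 - (-4)/58) = 3*I*√2046 - (10 - 4*(-1/58)) = 3*I*√2046 - (10 + 2/29) = 3*I*√2046 - 1*292/29 = 3*I*√2046 - 292/29 = -292/29 + 3*I*√2046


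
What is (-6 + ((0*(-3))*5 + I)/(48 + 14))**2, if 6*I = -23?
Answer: 5085025/138384 ≈ 36.746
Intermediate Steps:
I = -23/6 (I = (1/6)*(-23) = -23/6 ≈ -3.8333)
(-6 + ((0*(-3))*5 + I)/(48 + 14))**2 = (-6 + ((0*(-3))*5 - 23/6)/(48 + 14))**2 = (-6 + (0*5 - 23/6)/62)**2 = (-6 + (0 - 23/6)*(1/62))**2 = (-6 - 23/6*1/62)**2 = (-6 - 23/372)**2 = (-2255/372)**2 = 5085025/138384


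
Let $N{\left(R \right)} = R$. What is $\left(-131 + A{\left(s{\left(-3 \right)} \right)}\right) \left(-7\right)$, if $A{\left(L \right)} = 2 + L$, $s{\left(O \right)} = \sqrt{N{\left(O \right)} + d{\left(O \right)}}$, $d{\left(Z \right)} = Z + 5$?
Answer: $903 - 7 i \approx 903.0 - 7.0 i$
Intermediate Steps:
$d{\left(Z \right)} = 5 + Z$
$s{\left(O \right)} = \sqrt{5 + 2 O}$ ($s{\left(O \right)} = \sqrt{O + \left(5 + O\right)} = \sqrt{5 + 2 O}$)
$\left(-131 + A{\left(s{\left(-3 \right)} \right)}\right) \left(-7\right) = \left(-131 + \left(2 + \sqrt{5 + 2 \left(-3\right)}\right)\right) \left(-7\right) = \left(-131 + \left(2 + \sqrt{5 - 6}\right)\right) \left(-7\right) = \left(-131 + \left(2 + \sqrt{-1}\right)\right) \left(-7\right) = \left(-131 + \left(2 + i\right)\right) \left(-7\right) = \left(-129 + i\right) \left(-7\right) = 903 - 7 i$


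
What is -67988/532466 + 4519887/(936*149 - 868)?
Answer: 1198631643247/36898828868 ≈ 32.484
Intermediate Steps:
-67988/532466 + 4519887/(936*149 - 868) = -67988*1/532466 + 4519887/(139464 - 868) = -33994/266233 + 4519887/138596 = 1198631643247/36898828868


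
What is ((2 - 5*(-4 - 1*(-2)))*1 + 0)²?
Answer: 144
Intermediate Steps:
((2 - 5*(-4 - 1*(-2)))*1 + 0)² = ((2 - 5*(-4 + 2))*1 + 0)² = ((2 - 5*(-2))*1 + 0)² = ((2 + 10)*1 + 0)² = (12*1 + 0)² = (12 + 0)² = 12² = 144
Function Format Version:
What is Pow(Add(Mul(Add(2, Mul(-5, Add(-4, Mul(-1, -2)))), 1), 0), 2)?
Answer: 144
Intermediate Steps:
Pow(Add(Mul(Add(2, Mul(-5, Add(-4, Mul(-1, -2)))), 1), 0), 2) = Pow(Add(Mul(Add(2, Mul(-5, Add(-4, 2))), 1), 0), 2) = Pow(Add(Mul(Add(2, Mul(-5, -2)), 1), 0), 2) = Pow(Add(Mul(Add(2, 10), 1), 0), 2) = Pow(Add(Mul(12, 1), 0), 2) = Pow(Add(12, 0), 2) = Pow(12, 2) = 144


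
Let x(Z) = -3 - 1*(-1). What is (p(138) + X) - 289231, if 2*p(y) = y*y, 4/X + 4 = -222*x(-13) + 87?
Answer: -147406639/527 ≈ -2.7971e+5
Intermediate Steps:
x(Z) = -2 (x(Z) = -3 + 1 = -2)
X = 4/527 (X = 4/(-4 + (-222*(-2) + 87)) = 4/(-4 + (444 + 87)) = 4/(-4 + 531) = 4/527 ≈ 0.0075901)
p(y) = y**2/2 (p(y) = (y*y)/2 = y**2/2)
(p(138) + X) - 289231 = ((1/2)*138**2 + 4/527) - 289231 = ((1/2)*19044 + 4/527) - 289231 = (9522 + 4/527) - 289231 = 5018098/527 - 289231 = -147406639/527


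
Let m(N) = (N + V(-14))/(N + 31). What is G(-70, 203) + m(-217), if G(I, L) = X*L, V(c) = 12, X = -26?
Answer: -981503/186 ≈ -5276.9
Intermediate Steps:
m(N) = (12 + N)/(31 + N) (m(N) = (N + 12)/(N + 31) = (12 + N)/(31 + N))
G(I, L) = -26*L
G(-70, 203) + m(-217) = -26*203 + (12 - 217)/(31 - 217) = -5278 - 205/(-186) = -5278 - 1/186*(-205) = -5278 + 205/186 = -981503/186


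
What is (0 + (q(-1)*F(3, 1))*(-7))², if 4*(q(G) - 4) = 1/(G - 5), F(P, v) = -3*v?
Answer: 442225/64 ≈ 6909.8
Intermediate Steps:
q(G) = 4 + 1/(4*(-5 + G)) (q(G) = 4 + 1/(4*(G - 5)) = 4 + 1/(4*(-5 + G)))
(0 + (q(-1)*F(3, 1))*(-7))² = (0 + (((-79 + 16*(-1))/(4*(-5 - 1)))*(-3*1))*(-7))² = (0 + (((¼)*(-79 - 16)/(-6))*(-3))*(-7))² = (0 + (((¼)*(-⅙)*(-95))*(-3))*(-7))² = (0 + ((95/24)*(-3))*(-7))² = (0 - 95/8*(-7))² = (0 + 665/8)² = (665/8)² = 442225/64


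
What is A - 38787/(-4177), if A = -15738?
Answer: -65698839/4177 ≈ -15729.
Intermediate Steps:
A - 38787/(-4177) = -15738 - 38787/(-4177) = -15738 - 38787*(-1)/4177 = -15738 - 1*(-38787/4177) = -15738 + 38787/4177 = -65698839/4177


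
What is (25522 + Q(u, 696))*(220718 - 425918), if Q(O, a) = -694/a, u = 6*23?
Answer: -151870383900/29 ≈ -5.2369e+9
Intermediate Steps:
u = 138
(25522 + Q(u, 696))*(220718 - 425918) = (25522 - 694/696)*(220718 - 425918) = (25522 - 694*1/696)*(-205200) = (25522 - 347/348)*(-205200) = (8881309/348)*(-205200) = -151870383900/29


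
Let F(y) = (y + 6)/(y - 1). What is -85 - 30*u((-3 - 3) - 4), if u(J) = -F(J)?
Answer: -815/11 ≈ -74.091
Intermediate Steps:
F(y) = (6 + y)/(-1 + y)
u(J) = -(6 + J)/(-1 + J)
-85 - 30*u((-3 - 3) - 4) = -85 - 30*(-6 - ((-3 - 3) - 4))/(-1 + ((-3 - 3) - 4)) = -85 - 30*(-6 - (-6 - 4))/(-1 + (-6 - 4)) = -85 - 30*(-6 - 1*(-10))/(-1 - 10) = -85 - 30*(-6 + 10)/(-11) = -85 - (-30)*4/11 = -85 - 30*(-4/11) = -85 + 120/11 = -815/11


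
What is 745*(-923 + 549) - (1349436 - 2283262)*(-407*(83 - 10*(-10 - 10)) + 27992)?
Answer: -81419633744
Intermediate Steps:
745*(-923 + 549) - (1349436 - 2283262)*(-407*(83 - 10*(-10 - 10)) + 27992) = 745*(-374) - (-933826)*(-407*(83 - 10*(-20)) + 27992) = -278630 - (-933826)*(-407*(83 + 200) + 27992) = -278630 - (-933826)*(-407*283 + 27992) = -278630 - (-933826)*(-115181 + 27992) = -278630 - (-933826)*(-87189) = -278630 - 1*81419355114 = -278630 - 81419355114 = -81419633744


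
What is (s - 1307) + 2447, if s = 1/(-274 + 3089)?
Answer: 3209101/2815 ≈ 1140.0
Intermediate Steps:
s = 1/2815 ≈ 0.00035524
(s - 1307) + 2447 = (1/2815 - 1307) + 2447 = -3679204/2815 + 2447 = 3209101/2815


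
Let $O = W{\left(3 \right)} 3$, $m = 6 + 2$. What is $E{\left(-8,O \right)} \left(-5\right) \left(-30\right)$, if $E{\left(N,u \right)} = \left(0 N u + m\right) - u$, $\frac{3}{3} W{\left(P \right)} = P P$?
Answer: $-2850$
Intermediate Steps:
$W{\left(P \right)} = P^{2}$ ($W{\left(P \right)} = P P = P^{2}$)
$m = 8$
$O = 27$ ($O = 3^{2} \cdot 3 = 9 \cdot 3 = 27$)
$E{\left(N,u \right)} = 8 - u$ ($E{\left(N,u \right)} = \left(0 N u + 8\right) - u = \left(0 u + 8\right) - u = \left(0 + 8\right) - u = 8 - u$)
$E{\left(-8,O \right)} \left(-5\right) \left(-30\right) = \left(8 - 27\right) \left(-5\right) \left(-30\right) = \left(-19\right) \left(-5\right) \left(-30\right) = 95 \left(-30\right) = -2850$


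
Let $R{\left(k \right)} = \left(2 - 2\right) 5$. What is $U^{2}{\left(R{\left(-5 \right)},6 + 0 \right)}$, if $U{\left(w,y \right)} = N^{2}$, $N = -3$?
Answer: $81$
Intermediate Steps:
$R{\left(k \right)} = 0$ ($R{\left(k \right)} = \left(2 - 2\right) 5 = 0 \cdot 5 = 0$)
$U{\left(w,y \right)} = 9$ ($U{\left(w,y \right)} = \left(-3\right)^{2} = 9$)
$U^{2}{\left(R{\left(-5 \right)},6 + 0 \right)} = 9^{2} = 81$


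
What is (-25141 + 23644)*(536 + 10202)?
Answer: -16074786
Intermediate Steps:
(-25141 + 23644)*(536 + 10202) = -1497*10738 = -16074786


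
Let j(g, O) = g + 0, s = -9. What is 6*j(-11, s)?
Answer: -66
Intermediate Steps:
j(g, O) = g
6*j(-11, s) = 6*(-11) = -66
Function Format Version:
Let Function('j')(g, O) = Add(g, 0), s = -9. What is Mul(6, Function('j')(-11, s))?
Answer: -66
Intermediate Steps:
Function('j')(g, O) = g
Mul(6, Function('j')(-11, s)) = Mul(6, -11) = -66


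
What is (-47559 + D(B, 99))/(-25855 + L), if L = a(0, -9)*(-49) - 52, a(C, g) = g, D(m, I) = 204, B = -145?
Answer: 6765/3638 ≈ 1.8595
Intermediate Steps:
L = 389 (L = -9*(-49) - 52 = 441 - 52 = 389)
(-47559 + D(B, 99))/(-25855 + L) = (-47559 + 204)/(-25855 + 389) = -47355/(-25466) = -47355*(-1/25466) = 6765/3638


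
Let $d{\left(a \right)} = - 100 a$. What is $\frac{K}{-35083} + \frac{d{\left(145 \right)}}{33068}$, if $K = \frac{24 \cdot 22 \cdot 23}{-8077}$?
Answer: $- \frac{1027099147927}{2342581687397} \approx -0.43845$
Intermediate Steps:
$K = - \frac{12144}{8077}$ ($K = 528 \cdot 23 \left(- \frac{1}{8077}\right) = 12144 \left(- \frac{1}{8077}\right) = - \frac{12144}{8077} \approx -1.5035$)
$\frac{K}{-35083} + \frac{d{\left(145 \right)}}{33068} = - \frac{12144}{8077 \left(-35083\right)} + \frac{\left(-100\right) 145}{33068} = \left(- \frac{12144}{8077}\right) \left(- \frac{1}{35083}\right) - \frac{3625}{8267} = \frac{12144}{283365391} - \frac{3625}{8267} = - \frac{1027099147927}{2342581687397}$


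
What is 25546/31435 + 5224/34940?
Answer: 52839684/54916945 ≈ 0.96217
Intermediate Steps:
25546/31435 + 5224/34940 = 25546*(1/31435) + 5224*(1/34940) = 25546/31435 + 1306/8735 = 52839684/54916945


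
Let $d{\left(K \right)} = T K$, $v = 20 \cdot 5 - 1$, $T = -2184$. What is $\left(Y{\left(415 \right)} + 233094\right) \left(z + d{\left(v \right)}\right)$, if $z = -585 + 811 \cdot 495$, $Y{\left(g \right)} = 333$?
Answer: $43100894988$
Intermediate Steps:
$v = 99$ ($v = 100 - 1 = 99$)
$z = 400860$ ($z = -585 + 401445 = 400860$)
$d{\left(K \right)} = - 2184 K$
$\left(Y{\left(415 \right)} + 233094\right) \left(z + d{\left(v \right)}\right) = \left(333 + 233094\right) \left(400860 - 216216\right) = 233427 \left(400860 - 216216\right) = 233427 \cdot 184644 = 43100894988$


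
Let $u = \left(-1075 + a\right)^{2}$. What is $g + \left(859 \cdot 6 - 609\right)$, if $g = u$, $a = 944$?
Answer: $21706$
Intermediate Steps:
$u = 17161$ ($u = \left(-1075 + 944\right)^{2} = \left(-131\right)^{2} = 17161$)
$g = 17161$
$g + \left(859 \cdot 6 - 609\right) = 17161 + \left(859 \cdot 6 - 609\right) = 17161 + \left(5154 - 609\right) = 17161 + 4545 = 21706$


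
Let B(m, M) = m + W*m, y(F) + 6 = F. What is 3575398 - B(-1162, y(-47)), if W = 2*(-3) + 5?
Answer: 3575398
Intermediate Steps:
W = -1 (W = -6 + 5 = -1)
y(F) = -6 + F
B(m, M) = 0 (B(m, M) = m - m = 0)
3575398 - B(-1162, y(-47)) = 3575398 - 1*0 = 3575398 + 0 = 3575398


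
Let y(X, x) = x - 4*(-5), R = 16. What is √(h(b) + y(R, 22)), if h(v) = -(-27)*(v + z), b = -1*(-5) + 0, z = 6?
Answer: √339 ≈ 18.412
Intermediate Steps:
y(X, x) = 20 + x (y(X, x) = x + 20 = 20 + x)
b = 5 (b = 5 + 0 = 5)
h(v) = 162 + 27*v (h(v) = -(-27)*(v + 6) = -(-27)*(6 + v) = -9*(-18 - 3*v) = 162 + 27*v)
√(h(b) + y(R, 22)) = √((162 + 27*5) + (20 + 22)) = √((162 + 135) + 42) = √(297 + 42) = √339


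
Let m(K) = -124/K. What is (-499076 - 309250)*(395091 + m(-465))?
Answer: -1596812716098/5 ≈ -3.1936e+11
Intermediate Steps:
(-499076 - 309250)*(395091 + m(-465)) = (-499076 - 309250)*(395091 - 124/(-465)) = -808326*(395091 - 124*(-1/465)) = -808326*(395091 + 4/15) = -808326*5926369/15 = -1596812716098/5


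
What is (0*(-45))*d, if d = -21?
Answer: 0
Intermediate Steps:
(0*(-45))*d = (0*(-45))*(-21) = 0*(-21) = 0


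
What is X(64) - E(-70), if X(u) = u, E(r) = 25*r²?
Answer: -122436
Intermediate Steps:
X(64) - E(-70) = 64 - 25*(-70)² = 64 - 25*4900 = 64 - 1*122500 = 64 - 122500 = -122436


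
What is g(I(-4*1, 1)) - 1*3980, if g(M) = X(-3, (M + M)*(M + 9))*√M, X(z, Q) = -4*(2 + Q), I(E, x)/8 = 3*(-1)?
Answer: -3980 - 5776*I*√6 ≈ -3980.0 - 14148.0*I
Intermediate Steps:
I(E, x) = -24 (I(E, x) = 8*(3*(-1)) = 8*(-3) = -24)
X(z, Q) = -8 - 4*Q
g(M) = √M*(-8 - 8*M*(9 + M)) (g(M) = (-8 - 4*(M + M)*(M + 9))*√M = (-8 - 4*2*M*(9 + M))*√M = (-8 - 8*M*(9 + M))*√M = √M*(-8 - 8*M*(9 + M)))
g(I(-4*1, 1)) - 1*3980 = 8*√(-24)*(-1 - 1*(-24)*(9 - 24)) - 1*3980 = 8*(2*I*√6)*(-1 - 1*(-24)*(-15)) - 3980 = 8*(2*I*√6)*(-1 - 360) - 3980 = 8*(2*I*√6)*(-361) - 3980 = -5776*I*√6 - 3980 = -3980 - 5776*I*√6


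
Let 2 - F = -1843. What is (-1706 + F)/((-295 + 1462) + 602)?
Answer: 139/1769 ≈ 0.078575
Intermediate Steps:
F = 1845 (F = 2 - 1*(-1843) = 2 + 1843 = 1845)
(-1706 + F)/((-295 + 1462) + 602) = (-1706 + 1845)/((-295 + 1462) + 602) = 139/(1167 + 602) = 139/1769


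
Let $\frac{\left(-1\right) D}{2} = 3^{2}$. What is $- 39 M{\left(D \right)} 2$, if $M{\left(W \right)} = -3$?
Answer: $234$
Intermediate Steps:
$D = -18$ ($D = - 2 \cdot 3^{2} = \left(-2\right) 9 = -18$)
$- 39 M{\left(D \right)} 2 = - 39 \left(\left(-3\right) 2\right) = \left(-39\right) \left(-6\right) = 234$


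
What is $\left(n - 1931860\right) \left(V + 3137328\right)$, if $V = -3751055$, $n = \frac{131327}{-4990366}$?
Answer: $\frac{5916750887555778249}{4990366} \approx 1.1856 \cdot 10^{12}$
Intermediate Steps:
$n = - \frac{131327}{4990366}$ ($n = 131327 \left(- \frac{1}{4990366}\right) = - \frac{131327}{4990366} \approx -0.026316$)
$\left(n - 1931860\right) \left(V + 3137328\right) = \left(- \frac{131327}{4990366} - 1931860\right) \left(-3751055 + 3137328\right) = \left(- \frac{9640688592087}{4990366}\right) \left(-613727\right) = \frac{5916750887555778249}{4990366}$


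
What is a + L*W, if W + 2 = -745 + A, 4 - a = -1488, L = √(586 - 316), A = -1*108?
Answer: 1492 - 2565*√30 ≈ -12557.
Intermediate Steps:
A = -108
L = 3*√30 (L = √270 = 3*√30 ≈ 16.432)
a = 1492 (a = 4 - 1*(-1488) = 4 + 1488 = 1492)
W = -855 (W = -2 + (-745 - 108) = -2 - 853 = -855)
a + L*W = 1492 + (3*√30)*(-855) = 1492 - 2565*√30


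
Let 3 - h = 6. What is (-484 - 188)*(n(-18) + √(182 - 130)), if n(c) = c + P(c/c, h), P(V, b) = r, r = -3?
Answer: 14112 - 1344*√13 ≈ 9266.1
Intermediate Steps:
h = -3 (h = 3 - 1*6 = 3 - 6 = -3)
P(V, b) = -3
n(c) = -3 + c (n(c) = c - 3 = -3 + c)
(-484 - 188)*(n(-18) + √(182 - 130)) = (-484 - 188)*((-3 - 18) + √(182 - 130)) = -672*(-21 + √52) = -672*(-21 + 2*√13) = 14112 - 1344*√13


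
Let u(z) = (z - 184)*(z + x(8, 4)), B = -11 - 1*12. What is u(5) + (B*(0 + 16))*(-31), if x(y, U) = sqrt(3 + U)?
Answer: 10513 - 179*sqrt(7) ≈ 10039.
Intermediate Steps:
B = -23 (B = -11 - 12 = -23)
u(z) = (-184 + z)*(z + sqrt(7)) (u(z) = (z - 184)*(z + sqrt(3 + 4)) = (-184 + z)*(z + sqrt(7)))
u(5) + (B*(0 + 16))*(-31) = (5**2 - 184*5 - 184*sqrt(7) + 5*sqrt(7)) - 23*(0 + 16)*(-31) = (25 - 920 - 184*sqrt(7) + 5*sqrt(7)) - 23*16*(-31) = (-895 - 179*sqrt(7)) - 368*(-31) = (-895 - 179*sqrt(7)) + 11408 = 10513 - 179*sqrt(7)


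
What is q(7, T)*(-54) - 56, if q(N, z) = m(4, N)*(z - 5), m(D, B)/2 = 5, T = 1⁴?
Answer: 2104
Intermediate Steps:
T = 1
m(D, B) = 10 (m(D, B) = 2*5 = 10)
q(N, z) = -50 + 10*z (q(N, z) = 10*(z - 5) = 10*(-5 + z) = -50 + 10*z)
q(7, T)*(-54) - 56 = (-50 + 10*1)*(-54) - 56 = (-50 + 10)*(-54) - 56 = -40*(-54) - 56 = 2160 - 56 = 2104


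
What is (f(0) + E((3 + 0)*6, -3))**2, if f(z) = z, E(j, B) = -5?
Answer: 25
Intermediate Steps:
(f(0) + E((3 + 0)*6, -3))**2 = (0 - 5)**2 = (-5)**2 = 25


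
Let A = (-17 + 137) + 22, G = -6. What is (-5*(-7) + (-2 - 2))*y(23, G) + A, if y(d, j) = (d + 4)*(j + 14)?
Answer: 6838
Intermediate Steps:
y(d, j) = (4 + d)*(14 + j)
A = 142 (A = 120 + 22 = 142)
(-5*(-7) + (-2 - 2))*y(23, G) + A = (-5*(-7) + (-2 - 2))*(56 + 4*(-6) + 14*23 + 23*(-6)) + 142 = (35 - 4)*(56 - 24 + 322 - 138) + 142 = 31*216 + 142 = 6696 + 142 = 6838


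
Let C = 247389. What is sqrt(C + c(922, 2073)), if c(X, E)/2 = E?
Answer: sqrt(251535) ≈ 501.53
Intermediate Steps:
c(X, E) = 2*E
sqrt(C + c(922, 2073)) = sqrt(247389 + 2*2073) = sqrt(247389 + 4146) = sqrt(251535)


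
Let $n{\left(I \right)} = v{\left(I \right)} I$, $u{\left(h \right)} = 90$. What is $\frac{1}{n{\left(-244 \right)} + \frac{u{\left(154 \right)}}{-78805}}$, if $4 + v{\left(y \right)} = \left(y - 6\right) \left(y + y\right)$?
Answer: $- \frac{15761}{469158065282} \approx -3.3594 \cdot 10^{-8}$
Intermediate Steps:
$v{\left(y \right)} = -4 + 2 y \left(-6 + y\right)$ ($v{\left(y \right)} = -4 + \left(y - 6\right) \left(y + y\right) = -4 + \left(y - 6\right) 2 y = -4 + \left(-6 + y\right) 2 y = -4 + 2 y \left(-6 + y\right)$)
$n{\left(I \right)} = I \left(-4 - 12 I + 2 I^{2}\right)$ ($n{\left(I \right)} = \left(-4 - 12 I + 2 I^{2}\right) I = I \left(-4 - 12 I + 2 I^{2}\right)$)
$\frac{1}{n{\left(-244 \right)} + \frac{u{\left(154 \right)}}{-78805}} = \frac{1}{2 \left(-244\right) \left(-2 + \left(-244\right)^{2} - -1464\right) + \frac{90}{-78805}} = \frac{1}{2 \left(-244\right) \left(-2 + 59536 + 1464\right) + 90 \left(- \frac{1}{78805}\right)} = \frac{1}{2 \left(-244\right) 60998 - \frac{18}{15761}} = \frac{1}{-29767024 - \frac{18}{15761}} = \frac{1}{- \frac{469158065282}{15761}} = - \frac{15761}{469158065282}$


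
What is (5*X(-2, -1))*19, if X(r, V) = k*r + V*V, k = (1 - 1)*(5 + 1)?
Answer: 95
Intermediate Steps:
k = 0 (k = 0*6 = 0)
X(r, V) = V**2 (X(r, V) = 0*r + V*V = 0 + V**2 = V**2)
(5*X(-2, -1))*19 = (5*(-1)**2)*19 = (5*1)*19 = 5*19 = 95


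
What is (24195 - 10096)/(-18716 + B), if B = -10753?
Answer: -14099/29469 ≈ -0.47844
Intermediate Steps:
(24195 - 10096)/(-18716 + B) = (24195 - 10096)/(-18716 - 10753) = 14099/(-29469) = 14099*(-1/29469) = -14099/29469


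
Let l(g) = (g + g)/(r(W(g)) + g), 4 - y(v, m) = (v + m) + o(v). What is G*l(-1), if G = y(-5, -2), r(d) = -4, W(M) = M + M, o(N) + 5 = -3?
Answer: 38/5 ≈ 7.6000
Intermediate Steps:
o(N) = -8 (o(N) = -5 - 3 = -8)
W(M) = 2*M
y(v, m) = 12 - m - v (y(v, m) = 4 - ((v + m) - 8) = 4 - ((m + v) - 8) = 4 - (-8 + m + v) = 4 + (8 - m - v) = 12 - m - v)
G = 19 (G = 12 - 1*(-2) - 1*(-5) = 12 + 2 + 5 = 19)
l(g) = 2*g/(-4 + g) (l(g) = (g + g)/(-4 + g) = (2*g)/(-4 + g) = 2*g/(-4 + g))
G*l(-1) = 19*(2*(-1)/(-4 - 1)) = 19*(2*(-1)/(-5)) = 19*(2*(-1)*(-1/5)) = 19*(2/5) = 38/5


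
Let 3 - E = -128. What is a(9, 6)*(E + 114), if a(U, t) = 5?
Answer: 1225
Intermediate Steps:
E = 131 (E = 3 - 1*(-128) = 3 + 128 = 131)
a(9, 6)*(E + 114) = 5*(131 + 114) = 5*245 = 1225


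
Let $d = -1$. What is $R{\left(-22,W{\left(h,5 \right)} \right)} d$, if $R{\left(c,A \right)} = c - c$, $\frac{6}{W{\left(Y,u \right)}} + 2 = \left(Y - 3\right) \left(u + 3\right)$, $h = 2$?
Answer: $0$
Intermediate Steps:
$W{\left(Y,u \right)} = \frac{6}{-2 + \left(-3 + Y\right) \left(3 + u\right)}$ ($W{\left(Y,u \right)} = \frac{6}{-2 + \left(Y - 3\right) \left(u + 3\right)} = \frac{6}{-2 + \left(-3 + Y\right) \left(3 + u\right)}$)
$R{\left(c,A \right)} = 0$
$R{\left(-22,W{\left(h,5 \right)} \right)} d = 0 \left(-1\right) = 0$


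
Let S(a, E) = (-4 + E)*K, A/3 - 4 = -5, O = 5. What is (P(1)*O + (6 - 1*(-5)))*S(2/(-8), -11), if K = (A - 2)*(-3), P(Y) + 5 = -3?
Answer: 6525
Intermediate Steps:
P(Y) = -8 (P(Y) = -5 - 3 = -8)
A = -3 (A = 12 + 3*(-5) = 12 - 15 = -3)
K = 15 (K = (-3 - 2)*(-3) = -5*(-3) = 15)
S(a, E) = -60 + 15*E (S(a, E) = (-4 + E)*15 = -60 + 15*E)
(P(1)*O + (6 - 1*(-5)))*S(2/(-8), -11) = (-8*5 + (6 - 1*(-5)))*(-60 + 15*(-11)) = (-40 + (6 + 5))*(-60 - 165) = (-40 + 11)*(-225) = -29*(-225) = 6525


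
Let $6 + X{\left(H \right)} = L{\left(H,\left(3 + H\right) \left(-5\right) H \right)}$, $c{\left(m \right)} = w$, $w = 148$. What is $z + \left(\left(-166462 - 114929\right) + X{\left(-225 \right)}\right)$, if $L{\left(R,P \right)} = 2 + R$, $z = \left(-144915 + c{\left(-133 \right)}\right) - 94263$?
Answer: $-520650$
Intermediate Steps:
$c{\left(m \right)} = 148$
$z = -239030$ ($z = \left(-144915 + 148\right) - 94263 = -144767 - 94263 = -239030$)
$X{\left(H \right)} = -4 + H$ ($X{\left(H \right)} = -6 + \left(2 + H\right) = -4 + H$)
$z + \left(\left(-166462 - 114929\right) + X{\left(-225 \right)}\right) = -239030 - 281620 = -520650$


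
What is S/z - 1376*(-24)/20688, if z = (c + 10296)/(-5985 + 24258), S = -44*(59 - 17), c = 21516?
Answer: -110093474/103871 ≈ -1059.9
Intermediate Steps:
S = -1848 (S = -44*42 = -1848)
z = 10604/6091 (z = (21516 + 10296)/(-5985 + 24258) = 31812/18273 = 31812*(1/18273) = 10604/6091 ≈ 1.7409)
S/z - 1376*(-24)/20688 = -1848/10604/6091 - 1376*(-24)/20688 = -1848*6091/10604 + 33024*(1/20688) = -255822/241 + 688/431 = -110093474/103871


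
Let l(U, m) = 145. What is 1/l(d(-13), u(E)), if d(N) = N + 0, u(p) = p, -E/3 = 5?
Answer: 1/145 ≈ 0.0068966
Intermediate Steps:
E = -15 (E = -3*5 = -15)
d(N) = N
1/l(d(-13), u(E)) = 1/145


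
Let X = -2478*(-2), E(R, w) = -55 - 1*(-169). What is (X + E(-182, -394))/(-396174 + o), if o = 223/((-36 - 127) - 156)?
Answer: -1617330/126379729 ≈ -0.012797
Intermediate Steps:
E(R, w) = 114 (E(R, w) = -55 + 169 = 114)
o = -223/319 (o = 223/(-163 - 156) = 223/(-319) = 223*(-1/319) = -223/319 ≈ -0.69906)
X = 4956
(X + E(-182, -394))/(-396174 + o) = (4956 + 114)/(-396174 - 223/319) = 5070/(-126379729/319) = 5070*(-319/126379729) = -1617330/126379729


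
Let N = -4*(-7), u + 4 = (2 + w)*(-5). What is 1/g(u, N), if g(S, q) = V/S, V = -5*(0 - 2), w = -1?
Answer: -9/10 ≈ -0.90000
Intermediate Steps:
u = -9 (u = -4 + (2 - 1)*(-5) = -4 + 1*(-5) = -4 - 5 = -9)
V = 10 (V = -5*(-2) = 10)
N = 28
g(S, q) = 10/S
1/g(u, N) = 1/(10/(-9)) = 1/(10*(-⅑)) = 1/(-10/9) = -9/10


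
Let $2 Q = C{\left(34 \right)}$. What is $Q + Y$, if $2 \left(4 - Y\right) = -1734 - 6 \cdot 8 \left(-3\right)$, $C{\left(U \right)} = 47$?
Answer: $\frac{1645}{2} \approx 822.5$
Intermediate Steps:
$Q = \frac{47}{2}$ ($Q = \frac{1}{2} \cdot 47 = \frac{47}{2} \approx 23.5$)
$Y = 799$ ($Y = 4 - \frac{-1734 - 6 \cdot 8 \left(-3\right)}{2} = 4 - \frac{-1734 - 48 \left(-3\right)}{2} = 4 - \frac{-1734 - -144}{2} = 4 - \frac{-1734 + 144}{2} = 4 - -795 = 4 + 795 = 799$)
$Q + Y = \frac{47}{2} + 799 = \frac{1645}{2}$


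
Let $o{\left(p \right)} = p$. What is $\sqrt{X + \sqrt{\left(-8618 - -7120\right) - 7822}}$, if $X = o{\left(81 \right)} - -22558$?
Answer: $\sqrt{22639 + 2 i \sqrt{2330}} \approx 150.46 + 0.3208 i$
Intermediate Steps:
$X = 22639$ ($X = 81 - -22558 = 81 + 22558 = 22639$)
$\sqrt{X + \sqrt{\left(-8618 - -7120\right) - 7822}} = \sqrt{22639 + \sqrt{\left(-8618 - -7120\right) - 7822}} = \sqrt{22639 + \sqrt{\left(-8618 + 7120\right) - 7822}} = \sqrt{22639 + \sqrt{-1498 - 7822}} = \sqrt{22639 + \sqrt{-9320}} = \sqrt{22639 + 2 i \sqrt{2330}}$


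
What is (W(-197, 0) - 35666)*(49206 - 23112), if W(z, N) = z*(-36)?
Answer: -745609956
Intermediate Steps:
W(z, N) = -36*z
(W(-197, 0) - 35666)*(49206 - 23112) = (-36*(-197) - 35666)*(49206 - 23112) = (7092 - 35666)*26094 = -28574*26094 = -745609956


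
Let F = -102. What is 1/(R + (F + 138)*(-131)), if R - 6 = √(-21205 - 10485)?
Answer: -471/2221579 - I*√31690/22215790 ≈ -0.00021201 - 8.0131e-6*I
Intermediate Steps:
R = 6 + I*√31690 (R = 6 + √(-21205 - 10485) = 6 + √(-31690) = 6 + I*√31690 ≈ 6.0 + 178.02*I)
1/(R + (F + 138)*(-131)) = 1/((6 + I*√31690) + (-102 + 138)*(-131)) = 1/((6 + I*√31690) + 36*(-131)) = 1/((6 + I*√31690) - 4716) = 1/(-4710 + I*√31690)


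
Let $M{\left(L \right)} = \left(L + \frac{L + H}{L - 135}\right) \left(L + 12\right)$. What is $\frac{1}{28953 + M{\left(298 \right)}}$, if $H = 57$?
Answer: $\frac{163}{19887329} \approx 8.1962 \cdot 10^{-6}$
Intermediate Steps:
$M{\left(L \right)} = \left(12 + L\right) \left(L + \frac{57 + L}{-135 + L}\right)$ ($M{\left(L \right)} = \left(L + \frac{L + 57}{L - 135}\right) \left(L + 12\right) = \left(L + \frac{57 + L}{-135 + L}\right) \left(12 + L\right) = \left(12 + L\right) \left(L + \frac{57 + L}{-135 + L}\right)$)
$\frac{1}{28953 + M{\left(298 \right)}} = \frac{1}{28953 + \frac{684 + 298^{3} - 462198 - 122 \cdot 298^{2}}{-135 + 298}} = \frac{1}{28953 + \frac{684 + 26463592 - 462198 - 10834088}{163}} = \frac{1}{28953 + \frac{1}{163} \cdot 15167990} = \frac{1}{28953 + \frac{15167990}{163}} = \frac{1}{\frac{19887329}{163}} = \frac{163}{19887329}$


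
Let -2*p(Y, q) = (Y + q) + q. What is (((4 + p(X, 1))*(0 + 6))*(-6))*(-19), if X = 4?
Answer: 684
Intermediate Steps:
p(Y, q) = -q - Y/2 (p(Y, q) = -((Y + q) + q)/2 = -(Y + 2*q)/2 = -q - Y/2)
(((4 + p(X, 1))*(0 + 6))*(-6))*(-19) = (((4 + (-1*1 - ½*4))*(0 + 6))*(-6))*(-19) = (((4 + (-1 - 2))*6)*(-6))*(-19) = (((4 - 3)*6)*(-6))*(-19) = ((1*6)*(-6))*(-19) = (6*(-6))*(-19) = -36*(-19) = 684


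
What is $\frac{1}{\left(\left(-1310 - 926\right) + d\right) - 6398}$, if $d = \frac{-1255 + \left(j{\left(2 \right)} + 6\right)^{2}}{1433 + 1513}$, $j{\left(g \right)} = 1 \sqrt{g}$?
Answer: $- \frac{74937346026}{647040002394073} - \frac{35352 \sqrt{2}}{647040002394073} \approx -0.00011582$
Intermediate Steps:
$j{\left(g \right)} = \sqrt{g}$
$d = - \frac{1255}{2946} + \frac{\left(6 + \sqrt{2}\right)^{2}}{2946}$ ($d = \frac{-1255 + \left(\sqrt{2} + 6\right)^{2}}{1433 + 1513} = \frac{-1255 + \left(6 + \sqrt{2}\right)^{2}}{2946} = \left(-1255 + \left(6 + \sqrt{2}\right)^{2}\right) \frac{1}{2946} = - \frac{1255}{2946} + \frac{\left(6 + \sqrt{2}\right)^{2}}{2946} \approx -0.40734$)
$\frac{1}{\left(\left(-1310 - 926\right) + d\right) - 6398} = \frac{1}{\left(\left(-1310 - 926\right) - \left(\frac{1217}{2946} - \frac{2 \sqrt{2}}{491}\right)\right) - 6398} = \frac{1}{\left(-2236 - \left(\frac{1217}{2946} - \frac{2 \sqrt{2}}{491}\right)\right) - 6398} = \frac{1}{\left(- \frac{6588473}{2946} + \frac{2 \sqrt{2}}{491}\right) - 6398} = \frac{1}{- \frac{25436981}{2946} + \frac{2 \sqrt{2}}{491}}$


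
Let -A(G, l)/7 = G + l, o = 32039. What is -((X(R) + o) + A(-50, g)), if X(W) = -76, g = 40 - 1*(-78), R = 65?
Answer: -31487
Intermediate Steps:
g = 118 (g = 40 + 78 = 118)
A(G, l) = -7*G - 7*l (A(G, l) = -7*(G + l) = -7*G - 7*l)
-((X(R) + o) + A(-50, g)) = -((-76 + 32039) + (-7*(-50) - 7*118)) = -(31963 + (350 - 826)) = -(31963 - 476) = -1*31487 = -31487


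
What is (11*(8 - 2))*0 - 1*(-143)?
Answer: 143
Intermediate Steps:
(11*(8 - 2))*0 - 1*(-143) = (11*6)*0 + 143 = 66*0 + 143 = 0 + 143 = 143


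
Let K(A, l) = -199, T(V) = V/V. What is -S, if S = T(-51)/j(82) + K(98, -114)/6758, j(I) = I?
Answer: 2390/138539 ≈ 0.017251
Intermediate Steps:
T(V) = 1
S = -2390/138539 (S = 1/82 - 199/6758 = -2390/138539 ≈ -0.017251)
-S = -1*(-2390/138539) = 2390/138539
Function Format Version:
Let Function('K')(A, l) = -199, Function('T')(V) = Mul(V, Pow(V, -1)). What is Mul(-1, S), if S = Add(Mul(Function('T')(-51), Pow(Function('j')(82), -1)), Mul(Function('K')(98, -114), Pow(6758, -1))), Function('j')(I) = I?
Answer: Rational(2390, 138539) ≈ 0.017251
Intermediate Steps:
Function('T')(V) = 1
S = Rational(-2390, 138539) (S = Add(Mul(1, Pow(82, -1)), Mul(-199, Pow(6758, -1))) = Add(Mul(1, Rational(1, 82)), Mul(-199, Rational(1, 6758))) = Add(Rational(1, 82), Rational(-199, 6758)) = Rational(-2390, 138539) ≈ -0.017251)
Mul(-1, S) = Mul(-1, Rational(-2390, 138539)) = Rational(2390, 138539)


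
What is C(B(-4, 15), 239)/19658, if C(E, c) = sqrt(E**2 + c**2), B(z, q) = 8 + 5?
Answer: sqrt(57290)/19658 ≈ 0.012176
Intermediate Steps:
B(z, q) = 13
C(B(-4, 15), 239)/19658 = sqrt(13**2 + 239**2)/19658 = sqrt(169 + 57121)*(1/19658) = sqrt(57290)*(1/19658) = sqrt(57290)/19658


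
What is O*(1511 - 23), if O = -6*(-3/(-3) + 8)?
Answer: -80352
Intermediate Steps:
O = -54 (O = -6*(-3*(-⅓) + 8) = -6*(1 + 8) = -6*9 = -54)
O*(1511 - 23) = -54*(1511 - 23) = -54*1488 = -80352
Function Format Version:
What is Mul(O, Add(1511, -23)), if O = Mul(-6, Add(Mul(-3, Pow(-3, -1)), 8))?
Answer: -80352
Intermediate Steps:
O = -54 (O = Mul(-6, Add(Mul(-3, Rational(-1, 3)), 8)) = Mul(-6, Add(1, 8)) = Mul(-6, 9) = -54)
Mul(O, Add(1511, -23)) = Mul(-54, Add(1511, -23)) = Mul(-54, 1488) = -80352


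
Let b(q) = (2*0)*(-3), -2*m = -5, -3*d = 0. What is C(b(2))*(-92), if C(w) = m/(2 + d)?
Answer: -115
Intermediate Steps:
d = 0 (d = -⅓*0 = 0)
m = 5/2 (m = -½*(-5) = 5/2 ≈ 2.5000)
b(q) = 0 (b(q) = 0*(-3) = 0)
C(w) = 5/4 (C(w) = 5/(2*(2 + 0)) = (5/2)/2 = (5/2)*(½) = 5/4)
C(b(2))*(-92) = (5/4)*(-92) = -115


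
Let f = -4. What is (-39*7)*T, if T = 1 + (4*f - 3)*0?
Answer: -273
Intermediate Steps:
T = 1 (T = 1 + (4*(-4) - 3)*0 = 1 + (-16 - 3)*0 = 1 - 19*0 = 1 + 0 = 1)
(-39*7)*T = -39*7*1 = -273*1 = -273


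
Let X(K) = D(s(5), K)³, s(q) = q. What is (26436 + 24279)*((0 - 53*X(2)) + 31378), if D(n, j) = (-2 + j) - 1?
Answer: 1594023165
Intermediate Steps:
D(n, j) = -3 + j
X(K) = (-3 + K)³
(26436 + 24279)*((0 - 53*X(2)) + 31378) = (26436 + 24279)*((0 - 53*(-3 + 2)³) + 31378) = 50715*((0 - 53*(-1)³) + 31378) = 50715*((0 - 53*(-1)) + 31378) = 50715*((0 + 53) + 31378) = 50715*(53 + 31378) = 50715*31431 = 1594023165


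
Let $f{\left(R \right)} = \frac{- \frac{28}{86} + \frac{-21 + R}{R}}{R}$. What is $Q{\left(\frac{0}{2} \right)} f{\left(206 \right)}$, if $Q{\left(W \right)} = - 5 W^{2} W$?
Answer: $0$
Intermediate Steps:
$f{\left(R \right)} = \frac{- \frac{14}{43} + \frac{-21 + R}{R}}{R}$ ($f{\left(R \right)} = \frac{\left(-28\right) \frac{1}{86} + \frac{-21 + R}{R}}{R} = \frac{- \frac{14}{43} + \frac{-21 + R}{R}}{R}$)
$Q{\left(W \right)} = - 5 W^{3}$
$Q{\left(\frac{0}{2} \right)} f{\left(206 \right)} = - 5 \left(\frac{0}{2}\right)^{3} \frac{-903 + 29 \cdot 206}{43 \cdot 42436} = - 5 \left(0 \cdot \frac{1}{2}\right)^{3} \cdot \frac{1}{43} \cdot \frac{1}{42436} \left(-903 + 5974\right) = - 5 \cdot 0^{3} \cdot \frac{1}{43} \cdot \frac{1}{42436} \cdot 5071 = \left(-5\right) 0 \cdot \frac{5071}{1824748} = 0 \cdot \frac{5071}{1824748} = 0$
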